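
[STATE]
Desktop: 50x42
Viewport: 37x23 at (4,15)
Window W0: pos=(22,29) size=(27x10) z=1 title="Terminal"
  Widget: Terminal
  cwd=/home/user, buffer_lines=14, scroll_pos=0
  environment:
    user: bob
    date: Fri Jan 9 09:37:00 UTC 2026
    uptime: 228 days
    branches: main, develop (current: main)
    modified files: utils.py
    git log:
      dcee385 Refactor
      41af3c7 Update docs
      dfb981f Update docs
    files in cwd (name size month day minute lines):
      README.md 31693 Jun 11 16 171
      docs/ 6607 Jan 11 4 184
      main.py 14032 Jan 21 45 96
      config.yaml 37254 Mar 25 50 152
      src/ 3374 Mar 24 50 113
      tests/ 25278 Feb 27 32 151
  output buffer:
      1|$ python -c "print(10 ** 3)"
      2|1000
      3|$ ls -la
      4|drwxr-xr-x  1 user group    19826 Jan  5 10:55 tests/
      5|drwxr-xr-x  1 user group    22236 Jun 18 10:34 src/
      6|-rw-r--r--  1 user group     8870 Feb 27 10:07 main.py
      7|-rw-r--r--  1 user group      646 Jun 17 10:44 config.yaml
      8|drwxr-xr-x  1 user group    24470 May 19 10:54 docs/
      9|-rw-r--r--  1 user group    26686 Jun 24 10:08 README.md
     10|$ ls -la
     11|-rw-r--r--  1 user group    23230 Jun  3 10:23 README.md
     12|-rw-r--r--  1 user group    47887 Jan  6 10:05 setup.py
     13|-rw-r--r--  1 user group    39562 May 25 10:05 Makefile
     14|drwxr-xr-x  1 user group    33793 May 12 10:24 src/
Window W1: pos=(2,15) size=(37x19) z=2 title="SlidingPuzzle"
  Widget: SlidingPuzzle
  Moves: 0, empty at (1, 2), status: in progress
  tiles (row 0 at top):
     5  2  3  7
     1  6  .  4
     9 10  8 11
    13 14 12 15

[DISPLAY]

━━━━━━━━━━━━━━━━━━━━━━━━━━━━━━━━━━┓  
SlidingPuzzle                     ┃  
──────────────────────────────────┨  
────┬────┬────┬────┐              ┃  
  5 │  2 │  3 │  7 │              ┃  
────┼────┼────┼────┤              ┃  
  1 │  6 │    │  4 │              ┃  
────┼────┼────┼────┤              ┃  
  9 │ 10 │  8 │ 11 │              ┃  
────┼────┼────┼────┤              ┃  
 13 │ 14 │ 12 │ 15 │              ┃  
────┴────┴────┴────┘              ┃  
oves: 0                           ┃  
                                  ┃  
                                  ┃━━
                                  ┃  
                                  ┃──
                                  ┃nt
━━━━━━━━━━━━━━━━━━━━━━━━━━━━━━━━━━┛  
                  ┃$ ls -la          
                  ┃drwxr-xr-x  1 user
                  ┃drwxr-xr-x  1 user
                  ┃-rw-r--r--  1 user


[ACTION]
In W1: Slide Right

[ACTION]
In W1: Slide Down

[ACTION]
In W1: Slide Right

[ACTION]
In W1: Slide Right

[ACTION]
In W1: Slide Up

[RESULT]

━━━━━━━━━━━━━━━━━━━━━━━━━━━━━━━━━━┓  
SlidingPuzzle                     ┃  
──────────────────────────────────┨  
────┬────┬────┬────┐              ┃  
  1 │  5 │  3 │  7 │              ┃  
────┼────┼────┼────┤              ┃  
    │  2 │  6 │  4 │              ┃  
────┼────┼────┼────┤              ┃  
  9 │ 10 │  8 │ 11 │              ┃  
────┼────┼────┼────┤              ┃  
 13 │ 14 │ 12 │ 15 │              ┃  
────┴────┴────┴────┘              ┃  
oves: 4                           ┃  
                                  ┃  
                                  ┃━━
                                  ┃  
                                  ┃──
                                  ┃nt
━━━━━━━━━━━━━━━━━━━━━━━━━━━━━━━━━━┛  
                  ┃$ ls -la          
                  ┃drwxr-xr-x  1 user
                  ┃drwxr-xr-x  1 user
                  ┃-rw-r--r--  1 user


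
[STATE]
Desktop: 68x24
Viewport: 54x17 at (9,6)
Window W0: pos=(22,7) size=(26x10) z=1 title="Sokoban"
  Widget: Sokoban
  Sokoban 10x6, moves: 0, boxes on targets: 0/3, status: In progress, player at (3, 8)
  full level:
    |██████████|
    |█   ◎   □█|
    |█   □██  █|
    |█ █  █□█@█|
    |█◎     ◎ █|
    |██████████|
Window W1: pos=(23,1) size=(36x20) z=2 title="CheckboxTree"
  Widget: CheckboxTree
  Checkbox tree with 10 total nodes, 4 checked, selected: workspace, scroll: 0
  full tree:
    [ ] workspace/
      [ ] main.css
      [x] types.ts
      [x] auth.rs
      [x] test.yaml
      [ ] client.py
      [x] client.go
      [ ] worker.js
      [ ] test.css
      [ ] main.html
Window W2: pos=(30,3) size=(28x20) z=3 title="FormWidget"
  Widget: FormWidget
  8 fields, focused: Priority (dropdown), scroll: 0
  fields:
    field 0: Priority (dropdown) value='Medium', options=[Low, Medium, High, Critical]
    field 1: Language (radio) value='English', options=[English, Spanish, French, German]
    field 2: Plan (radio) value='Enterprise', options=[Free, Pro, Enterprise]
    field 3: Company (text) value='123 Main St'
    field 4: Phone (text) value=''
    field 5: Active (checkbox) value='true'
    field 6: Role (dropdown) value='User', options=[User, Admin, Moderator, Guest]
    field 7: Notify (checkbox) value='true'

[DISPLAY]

              ┃   [x]┃> Priority:   [Medium   ▼]┃┃    
             ┏┃   [x]┃  Language:   (●) English ┃┃    
             ┃┃   [x]┃  Plan:       ( ) Free  ( ┃┃    
             ┠┃   [ ]┃  Company:    [123 Main S]┃┃    
             ┃┃   [x]┃  Phone:      [          ]┃┃    
             ┃┃   [ ]┃  Active:     [x]         ┃┃    
             ┃┃   [ ]┃  Role:       [User     ▼]┃┃    
             ┃┃   [ ]┃  Notify:     [x]         ┃┃    
             ┃┃      ┃                          ┃┃    
             ┃┃      ┃                          ┃┃    
             ┗┃      ┃                          ┃┃    
              ┃      ┃                          ┃┃    
              ┃      ┃                          ┃┃    
              ┃      ┃                          ┃┃    
              ┗━━━━━━┃                          ┃┛    
                     ┃                          ┃     
                     ┗━━━━━━━━━━━━━━━━━━━━━━━━━━┛     


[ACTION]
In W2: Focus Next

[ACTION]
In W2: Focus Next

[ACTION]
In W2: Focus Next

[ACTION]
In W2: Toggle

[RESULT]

              ┃   [x]┃  Priority:   [Medium   ▼]┃┃    
             ┏┃   [x]┃  Language:   (●) English ┃┃    
             ┃┃   [x]┃  Plan:       ( ) Free  ( ┃┃    
             ┠┃   [ ]┃> Company:    [123 Main S]┃┃    
             ┃┃   [x]┃  Phone:      [          ]┃┃    
             ┃┃   [ ]┃  Active:     [x]         ┃┃    
             ┃┃   [ ]┃  Role:       [User     ▼]┃┃    
             ┃┃   [ ]┃  Notify:     [x]         ┃┃    
             ┃┃      ┃                          ┃┃    
             ┃┃      ┃                          ┃┃    
             ┗┃      ┃                          ┃┃    
              ┃      ┃                          ┃┃    
              ┃      ┃                          ┃┃    
              ┃      ┃                          ┃┃    
              ┗━━━━━━┃                          ┃┛    
                     ┃                          ┃     
                     ┗━━━━━━━━━━━━━━━━━━━━━━━━━━┛     


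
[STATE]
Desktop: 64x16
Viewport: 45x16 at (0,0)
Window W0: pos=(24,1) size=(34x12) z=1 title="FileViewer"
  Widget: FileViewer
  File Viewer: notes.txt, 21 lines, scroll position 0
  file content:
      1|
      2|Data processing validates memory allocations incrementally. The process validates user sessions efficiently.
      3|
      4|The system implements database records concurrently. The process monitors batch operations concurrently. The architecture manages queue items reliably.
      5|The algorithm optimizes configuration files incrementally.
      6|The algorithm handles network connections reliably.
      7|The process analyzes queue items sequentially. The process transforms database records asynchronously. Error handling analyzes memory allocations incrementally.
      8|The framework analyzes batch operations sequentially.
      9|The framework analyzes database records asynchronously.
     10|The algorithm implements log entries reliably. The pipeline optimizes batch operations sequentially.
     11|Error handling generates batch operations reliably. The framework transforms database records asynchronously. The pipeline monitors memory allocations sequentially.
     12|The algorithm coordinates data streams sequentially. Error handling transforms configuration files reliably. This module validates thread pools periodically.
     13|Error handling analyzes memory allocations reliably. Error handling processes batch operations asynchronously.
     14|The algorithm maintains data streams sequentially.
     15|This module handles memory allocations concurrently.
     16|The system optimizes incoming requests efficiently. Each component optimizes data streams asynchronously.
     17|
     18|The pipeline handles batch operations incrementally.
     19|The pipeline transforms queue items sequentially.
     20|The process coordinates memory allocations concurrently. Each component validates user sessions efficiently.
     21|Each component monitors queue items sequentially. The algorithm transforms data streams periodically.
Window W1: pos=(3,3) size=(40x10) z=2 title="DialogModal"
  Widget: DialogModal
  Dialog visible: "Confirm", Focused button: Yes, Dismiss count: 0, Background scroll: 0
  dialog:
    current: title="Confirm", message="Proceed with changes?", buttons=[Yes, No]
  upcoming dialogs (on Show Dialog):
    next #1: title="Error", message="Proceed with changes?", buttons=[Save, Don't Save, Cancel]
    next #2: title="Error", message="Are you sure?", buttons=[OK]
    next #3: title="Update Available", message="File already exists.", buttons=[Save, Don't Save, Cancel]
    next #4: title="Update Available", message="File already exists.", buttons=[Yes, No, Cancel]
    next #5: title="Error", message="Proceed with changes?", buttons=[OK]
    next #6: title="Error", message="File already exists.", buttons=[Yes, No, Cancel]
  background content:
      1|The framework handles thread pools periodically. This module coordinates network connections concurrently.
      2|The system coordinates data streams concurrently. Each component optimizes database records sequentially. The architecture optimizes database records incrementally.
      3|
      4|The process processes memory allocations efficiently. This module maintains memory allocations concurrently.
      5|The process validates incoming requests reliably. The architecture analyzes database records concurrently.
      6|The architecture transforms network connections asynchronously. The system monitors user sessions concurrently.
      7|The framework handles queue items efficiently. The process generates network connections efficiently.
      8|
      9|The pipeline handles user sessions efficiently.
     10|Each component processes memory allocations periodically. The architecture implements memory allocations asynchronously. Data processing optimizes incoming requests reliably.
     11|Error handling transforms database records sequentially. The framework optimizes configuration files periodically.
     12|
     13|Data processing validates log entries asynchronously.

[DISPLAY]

                                             
                        ┏━━━━━━━━━━━━━━━━━━━━
                        ┃ FileViewer         
   ┏━━━━━━━━━━━━━━━━━━━━━━━━━━━━━━━━━━━━━━┓──
   ┃ DialogModal                          ┃  
   ┠──────────────────────────────────────┨li
   ┃The fr┌───────────────────────┐ols per┃  
   ┃The sy│        Confirm        │eams co┃nt
   ┃      │ Proceed with changes? │       ┃mi
   ┃The pr│       [Yes]  No       │locatio┃le
   ┃The pr└───────────────────────┘request┃es
   ┃The architecture transforms network co┃yz
   ┗━━━━━━━━━━━━━━━━━━━━━━━━━━━━━━━━━━━━━━┛━━
                                             
                                             
                                             


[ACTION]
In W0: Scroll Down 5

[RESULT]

                                             
                        ┏━━━━━━━━━━━━━━━━━━━━
                        ┃ FileViewer         
   ┏━━━━━━━━━━━━━━━━━━━━━━━━━━━━━━━━━━━━━━┓──
   ┃ DialogModal                          ┃le
   ┠──────────────────────────────────────┨es
   ┃The fr┌───────────────────────┐ols per┃yz
   ┃The sy│        Confirm        │eams co┃yz
   ┃      │ Proceed with changes? │       ┃em
   ┃The pr│       [Yes]  No       │locatio┃er
   ┃The pr└───────────────────────┘request┃di
   ┃The architecture transforms network co┃ly
   ┗━━━━━━━━━━━━━━━━━━━━━━━━━━━━━━━━━━━━━━┛━━
                                             
                                             
                                             


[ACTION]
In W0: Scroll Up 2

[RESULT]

                                             
                        ┏━━━━━━━━━━━━━━━━━━━━
                        ┃ FileViewer         
   ┏━━━━━━━━━━━━━━━━━━━━━━━━━━━━━━━━━━━━━━┓──
   ┃ DialogModal                          ┃nt
   ┠──────────────────────────────────────┨mi
   ┃The fr┌───────────────────────┐ols per┃le
   ┃The sy│        Confirm        │eams co┃es
   ┃      │ Proceed with changes? │       ┃yz
   ┃The pr│       [Yes]  No       │locatio┃yz
   ┃The pr└───────────────────────┘request┃em
   ┃The architecture transforms network co┃er
   ┗━━━━━━━━━━━━━━━━━━━━━━━━━━━━━━━━━━━━━━┛━━
                                             
                                             
                                             


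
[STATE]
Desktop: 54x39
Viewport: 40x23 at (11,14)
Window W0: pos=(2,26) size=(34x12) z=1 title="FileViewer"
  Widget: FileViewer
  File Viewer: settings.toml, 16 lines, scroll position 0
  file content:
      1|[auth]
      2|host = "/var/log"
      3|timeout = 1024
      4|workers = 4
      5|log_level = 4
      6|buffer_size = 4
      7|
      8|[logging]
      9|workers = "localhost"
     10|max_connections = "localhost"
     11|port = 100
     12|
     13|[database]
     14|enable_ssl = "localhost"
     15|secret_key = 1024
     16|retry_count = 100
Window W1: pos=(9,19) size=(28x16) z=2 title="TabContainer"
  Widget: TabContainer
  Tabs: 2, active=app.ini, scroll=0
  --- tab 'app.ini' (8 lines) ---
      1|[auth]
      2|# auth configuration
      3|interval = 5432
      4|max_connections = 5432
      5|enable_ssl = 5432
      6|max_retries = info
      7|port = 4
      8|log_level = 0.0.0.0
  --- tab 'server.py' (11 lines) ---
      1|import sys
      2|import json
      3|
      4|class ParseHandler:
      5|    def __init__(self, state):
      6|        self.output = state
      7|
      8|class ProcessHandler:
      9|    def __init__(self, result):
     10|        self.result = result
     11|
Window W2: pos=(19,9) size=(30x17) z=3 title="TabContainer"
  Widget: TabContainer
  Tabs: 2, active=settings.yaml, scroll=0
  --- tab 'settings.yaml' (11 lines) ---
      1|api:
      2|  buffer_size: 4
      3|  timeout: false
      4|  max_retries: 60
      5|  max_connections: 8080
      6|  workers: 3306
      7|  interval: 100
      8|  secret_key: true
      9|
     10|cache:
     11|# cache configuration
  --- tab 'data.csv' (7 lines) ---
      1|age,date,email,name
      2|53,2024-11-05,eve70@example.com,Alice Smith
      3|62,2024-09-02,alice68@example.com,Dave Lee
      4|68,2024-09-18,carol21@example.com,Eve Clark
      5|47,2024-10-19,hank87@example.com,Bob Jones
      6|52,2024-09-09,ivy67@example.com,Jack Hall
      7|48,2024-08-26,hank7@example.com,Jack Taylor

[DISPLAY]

        ┃api:                        ┃  
        ┃  buffer_size: 4            ┃  
        ┃  timeout: false            ┃  
        ┃  max_retries: 60           ┃  
        ┃  max_connections: 8080     ┃  
━━━━━━━━┃  workers: 3306             ┃  
TabConta┃  interval: 100             ┃  
────────┃  secret_key: true          ┃  
app.ini]┃                            ┃  
────────┃cache:                      ┃  
auth]   ┃# cache configuration       ┃  
 auth co┗━━━━━━━━━━━━━━━━━━━━━━━━━━━━┛  
nterval = 5432           ┃              
ax_connections = 5432    ┃              
nable_ssl = 5432         ┃              
ax_retries = info        ┃              
ort = 4                  ┃              
og_level = 0.0.0.0       ┃              
                         ┃              
                         ┃              
━━━━━━━━━━━━━━━━━━━━━━━━━┛              
                       ░┃               
]                      ▼┃               


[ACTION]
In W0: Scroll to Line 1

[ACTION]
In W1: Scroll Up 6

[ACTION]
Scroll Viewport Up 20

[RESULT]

                                        
                                        
                                        
                                        
                                        
                                        
                                        
                                        
                                        
        ┏━━━━━━━━━━━━━━━━━━━━━━━━━━━━┓  
        ┃ TabContainer               ┃  
        ┠────────────────────────────┨  
        ┃[settings.yaml]│ data.csv   ┃  
        ┃────────────────────────────┃  
        ┃api:                        ┃  
        ┃  buffer_size: 4            ┃  
        ┃  timeout: false            ┃  
        ┃  max_retries: 60           ┃  
        ┃  max_connections: 8080     ┃  
━━━━━━━━┃  workers: 3306             ┃  
TabConta┃  interval: 100             ┃  
────────┃  secret_key: true          ┃  
app.ini]┃                            ┃  


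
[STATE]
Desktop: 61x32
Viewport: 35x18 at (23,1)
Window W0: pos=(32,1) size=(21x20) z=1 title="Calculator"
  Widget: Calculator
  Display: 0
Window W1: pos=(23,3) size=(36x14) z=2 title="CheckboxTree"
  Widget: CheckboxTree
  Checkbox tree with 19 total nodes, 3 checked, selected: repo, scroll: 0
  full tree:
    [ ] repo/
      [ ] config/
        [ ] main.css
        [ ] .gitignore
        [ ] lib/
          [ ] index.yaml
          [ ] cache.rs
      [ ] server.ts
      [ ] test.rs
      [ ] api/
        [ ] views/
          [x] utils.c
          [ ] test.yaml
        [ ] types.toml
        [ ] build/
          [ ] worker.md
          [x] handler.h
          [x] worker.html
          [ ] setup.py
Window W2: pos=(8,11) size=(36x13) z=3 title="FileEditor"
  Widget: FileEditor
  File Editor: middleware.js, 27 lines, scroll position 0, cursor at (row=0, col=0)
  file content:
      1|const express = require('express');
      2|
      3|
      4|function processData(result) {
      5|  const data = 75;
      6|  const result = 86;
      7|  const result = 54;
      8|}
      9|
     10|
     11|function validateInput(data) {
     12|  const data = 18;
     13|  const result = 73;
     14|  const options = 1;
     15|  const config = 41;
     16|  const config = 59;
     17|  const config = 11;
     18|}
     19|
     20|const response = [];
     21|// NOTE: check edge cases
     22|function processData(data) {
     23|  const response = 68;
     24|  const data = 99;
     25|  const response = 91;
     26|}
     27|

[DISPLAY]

         ┏━━━━━━━━━━━━━━━━━━━┓     
         ┃ Calculator        ┃     
┏━━━━━━━━━━━━━━━━━━━━━━━━━━━━━━━━━━
┃ CheckboxTree                     
┠──────────────────────────────────
┃>[-] repo/                        
┃   [ ] config/                    
┃     [ ] main.css                 
┃     [ ] .gitignore               
┃     [ ] lib/                     
━━━━━━━━━━━━━━━━━━━━┓l             
                    ┃              
────────────────────┨              
= require('express'▲┃              
                   █┃              
                   ░┃━━━━━━━━━━━━━━
ssData(result) {   ░┃        ┃     
 75;               ░┃        ┃     


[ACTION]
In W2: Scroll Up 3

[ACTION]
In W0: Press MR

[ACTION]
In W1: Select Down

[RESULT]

         ┏━━━━━━━━━━━━━━━━━━━┓     
         ┃ Calculator        ┃     
┏━━━━━━━━━━━━━━━━━━━━━━━━━━━━━━━━━━
┃ CheckboxTree                     
┠──────────────────────────────────
┃ [-] repo/                        
┃>  [ ] config/                    
┃     [ ] main.css                 
┃     [ ] .gitignore               
┃     [ ] lib/                     
━━━━━━━━━━━━━━━━━━━━┓l             
                    ┃              
────────────────────┨              
= require('express'▲┃              
                   █┃              
                   ░┃━━━━━━━━━━━━━━
ssData(result) {   ░┃        ┃     
 75;               ░┃        ┃     


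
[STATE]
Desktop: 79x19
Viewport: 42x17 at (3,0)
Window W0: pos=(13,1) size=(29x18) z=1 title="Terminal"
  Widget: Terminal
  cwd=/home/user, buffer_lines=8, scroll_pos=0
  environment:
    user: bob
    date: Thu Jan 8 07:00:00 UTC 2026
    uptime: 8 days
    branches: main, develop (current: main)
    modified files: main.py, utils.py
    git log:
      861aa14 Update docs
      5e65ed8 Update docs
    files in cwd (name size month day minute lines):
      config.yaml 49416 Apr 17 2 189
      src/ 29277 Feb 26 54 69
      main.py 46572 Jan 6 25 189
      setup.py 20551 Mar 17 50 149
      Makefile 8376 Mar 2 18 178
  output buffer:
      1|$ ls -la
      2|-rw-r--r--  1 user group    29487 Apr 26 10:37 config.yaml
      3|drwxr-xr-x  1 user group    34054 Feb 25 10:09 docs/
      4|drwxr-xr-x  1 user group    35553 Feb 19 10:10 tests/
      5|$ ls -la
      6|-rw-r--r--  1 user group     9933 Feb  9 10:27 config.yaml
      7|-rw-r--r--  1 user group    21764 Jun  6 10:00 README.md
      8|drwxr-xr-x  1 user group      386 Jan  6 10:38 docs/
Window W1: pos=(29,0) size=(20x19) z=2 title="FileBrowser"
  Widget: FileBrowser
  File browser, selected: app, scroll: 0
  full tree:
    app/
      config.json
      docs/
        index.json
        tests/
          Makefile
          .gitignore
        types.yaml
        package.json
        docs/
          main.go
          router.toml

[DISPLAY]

                          ┏━━━━━━━━━━━━━━━
          ┏━━━━━━━━━━━━━━━┃ FileBrowser   
          ┃ Terminal      ┠───────────────
          ┠───────────────┃> [-] app/     
          ┃$ ls -la       ┃    config.json
          ┃-rw-r--r--  1 u┃    [+] docs/  
          ┃drwxr-xr-x  1 u┃               
          ┃drwxr-xr-x  1 u┃               
          ┃$ ls -la       ┃               
          ┃-rw-r--r--  1 u┃               
          ┃-rw-r--r--  1 u┃               
          ┃drwxr-xr-x  1 u┃               
          ┃$ █            ┃               
          ┃               ┃               
          ┃               ┃               
          ┃               ┃               
          ┃               ┃               


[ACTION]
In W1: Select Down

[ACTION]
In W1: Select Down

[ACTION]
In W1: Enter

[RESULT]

                          ┏━━━━━━━━━━━━━━━
          ┏━━━━━━━━━━━━━━━┃ FileBrowser   
          ┃ Terminal      ┠───────────────
          ┠───────────────┃  [-] app/     
          ┃$ ls -la       ┃    config.json
          ┃-rw-r--r--  1 u┃  > [-] docs/  
          ┃drwxr-xr-x  1 u┃      index.jso
          ┃drwxr-xr-x  1 u┃      [+] tests
          ┃$ ls -la       ┃      types.yam
          ┃-rw-r--r--  1 u┃      package.j
          ┃-rw-r--r--  1 u┃      [+] docs/
          ┃drwxr-xr-x  1 u┃               
          ┃$ █            ┃               
          ┃               ┃               
          ┃               ┃               
          ┃               ┃               
          ┃               ┃               


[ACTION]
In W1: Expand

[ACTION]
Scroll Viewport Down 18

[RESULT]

          ┃ Terminal      ┠───────────────
          ┠───────────────┃  [-] app/     
          ┃$ ls -la       ┃    config.json
          ┃-rw-r--r--  1 u┃  > [-] docs/  
          ┃drwxr-xr-x  1 u┃      index.jso
          ┃drwxr-xr-x  1 u┃      [+] tests
          ┃$ ls -la       ┃      types.yam
          ┃-rw-r--r--  1 u┃      package.j
          ┃-rw-r--r--  1 u┃      [+] docs/
          ┃drwxr-xr-x  1 u┃               
          ┃$ █            ┃               
          ┃               ┃               
          ┃               ┃               
          ┃               ┃               
          ┃               ┃               
          ┃               ┃               
          ┗━━━━━━━━━━━━━━━┗━━━━━━━━━━━━━━━


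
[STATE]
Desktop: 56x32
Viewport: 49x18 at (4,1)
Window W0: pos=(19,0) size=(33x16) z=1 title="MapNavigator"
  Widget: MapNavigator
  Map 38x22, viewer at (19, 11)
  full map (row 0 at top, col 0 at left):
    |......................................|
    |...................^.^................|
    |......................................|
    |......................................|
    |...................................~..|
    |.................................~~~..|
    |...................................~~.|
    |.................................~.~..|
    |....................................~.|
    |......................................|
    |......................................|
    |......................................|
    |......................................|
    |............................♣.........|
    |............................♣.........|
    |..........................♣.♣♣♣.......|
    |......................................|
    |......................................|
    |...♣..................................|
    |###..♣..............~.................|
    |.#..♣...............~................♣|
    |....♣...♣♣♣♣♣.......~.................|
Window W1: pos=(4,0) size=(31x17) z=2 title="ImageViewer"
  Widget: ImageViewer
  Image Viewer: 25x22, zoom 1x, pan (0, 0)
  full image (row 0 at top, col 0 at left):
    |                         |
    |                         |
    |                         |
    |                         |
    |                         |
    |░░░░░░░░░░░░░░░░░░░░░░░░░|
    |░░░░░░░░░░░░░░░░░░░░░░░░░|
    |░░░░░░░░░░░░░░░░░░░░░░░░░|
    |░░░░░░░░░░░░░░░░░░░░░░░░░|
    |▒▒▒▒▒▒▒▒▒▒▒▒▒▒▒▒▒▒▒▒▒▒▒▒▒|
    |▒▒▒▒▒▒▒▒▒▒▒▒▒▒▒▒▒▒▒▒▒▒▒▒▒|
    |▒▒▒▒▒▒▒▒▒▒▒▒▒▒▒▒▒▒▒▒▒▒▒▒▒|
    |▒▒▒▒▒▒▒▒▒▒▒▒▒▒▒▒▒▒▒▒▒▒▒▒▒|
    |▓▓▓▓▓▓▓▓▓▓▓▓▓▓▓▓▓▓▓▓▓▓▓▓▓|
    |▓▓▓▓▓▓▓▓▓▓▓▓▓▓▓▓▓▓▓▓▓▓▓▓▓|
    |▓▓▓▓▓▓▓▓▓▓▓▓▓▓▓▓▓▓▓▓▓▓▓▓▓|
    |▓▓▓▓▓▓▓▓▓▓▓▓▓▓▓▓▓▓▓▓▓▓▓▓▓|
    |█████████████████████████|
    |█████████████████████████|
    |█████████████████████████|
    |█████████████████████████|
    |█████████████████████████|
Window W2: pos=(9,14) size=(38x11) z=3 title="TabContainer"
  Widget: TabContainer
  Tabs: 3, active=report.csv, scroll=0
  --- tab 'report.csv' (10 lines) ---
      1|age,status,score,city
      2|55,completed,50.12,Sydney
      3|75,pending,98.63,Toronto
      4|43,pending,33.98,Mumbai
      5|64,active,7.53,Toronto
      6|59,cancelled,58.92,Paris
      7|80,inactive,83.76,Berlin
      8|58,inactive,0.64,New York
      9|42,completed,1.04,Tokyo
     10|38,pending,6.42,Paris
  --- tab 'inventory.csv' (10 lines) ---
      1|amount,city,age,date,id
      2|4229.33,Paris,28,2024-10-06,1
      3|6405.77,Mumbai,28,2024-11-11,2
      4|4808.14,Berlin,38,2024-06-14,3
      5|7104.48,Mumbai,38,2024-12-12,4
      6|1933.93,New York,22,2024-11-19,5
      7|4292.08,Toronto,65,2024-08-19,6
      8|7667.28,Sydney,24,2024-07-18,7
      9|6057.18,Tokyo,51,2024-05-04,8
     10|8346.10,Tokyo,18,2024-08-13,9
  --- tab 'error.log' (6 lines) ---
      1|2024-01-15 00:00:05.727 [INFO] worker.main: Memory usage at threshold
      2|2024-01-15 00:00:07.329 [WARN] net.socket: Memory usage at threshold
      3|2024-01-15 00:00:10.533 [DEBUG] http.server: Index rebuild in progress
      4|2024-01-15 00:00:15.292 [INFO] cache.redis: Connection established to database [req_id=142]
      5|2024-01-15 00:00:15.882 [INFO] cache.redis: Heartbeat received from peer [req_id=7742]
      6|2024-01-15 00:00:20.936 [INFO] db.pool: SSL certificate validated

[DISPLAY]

┃ ImageViewer                 ┃                ┃ 
┠─────────────────────────────┨────────────────┨ 
┃                             ┃..............~~┃ 
┃                             ┃................┃ 
┃                             ┃..............~.┃ 
┃                             ┃................┃ 
┃                             ┃................┃ 
┃░░░░░░░░░░░░░░░░░░░░░░░░░    ┃................┃ 
┃░░░░░░░░░░░░░░░░░░░░░░░░░    ┃@...............┃ 
┃░░░░░░░░░░░░░░░░░░░░░░░░░    ┃................┃ 
┃░░░░░░░░░░░░░░░░░░░░░░░░░    ┃.........♣......┃ 
┃▒▒▒▒▒▒▒▒▒▒▒▒▒▒▒▒▒▒▒▒▒▒▒▒▒    ┃.........♣......┃ 
┃▒▒▒▒▒▒▒▒▒▒▒▒▒▒▒▒▒▒▒▒▒▒▒▒▒    ┃.......♣.♣♣♣....┃ 
┃▒▒▒▒┏━━━━━━━━━━━━━━━━━━━━━━━━━━━━━━━━━━━━┓....┃ 
┃▒▒▒▒┃ TabContainer                       ┃━━━━┛ 
┗━━━━┠────────────────────────────────────┨      
     ┃[report.csv]│ inventory.csv │ error.┃      
     ┃────────────────────────────────────┃      


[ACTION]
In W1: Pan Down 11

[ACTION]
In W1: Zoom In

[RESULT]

┃ ImageViewer                 ┃                ┃ 
┠─────────────────────────────┨────────────────┨ 
┃░░░░░░░░░░░░░░░░░░░░░░░░░░░░░┃..............~~┃ 
┃░░░░░░░░░░░░░░░░░░░░░░░░░░░░░┃................┃ 
┃░░░░░░░░░░░░░░░░░░░░░░░░░░░░░┃..............~.┃ 
┃░░░░░░░░░░░░░░░░░░░░░░░░░░░░░┃................┃ 
┃░░░░░░░░░░░░░░░░░░░░░░░░░░░░░┃................┃ 
┃░░░░░░░░░░░░░░░░░░░░░░░░░░░░░┃................┃ 
┃░░░░░░░░░░░░░░░░░░░░░░░░░░░░░┃@...............┃ 
┃▒▒▒▒▒▒▒▒▒▒▒▒▒▒▒▒▒▒▒▒▒▒▒▒▒▒▒▒▒┃................┃ 
┃▒▒▒▒▒▒▒▒▒▒▒▒▒▒▒▒▒▒▒▒▒▒▒▒▒▒▒▒▒┃.........♣......┃ 
┃▒▒▒▒▒▒▒▒▒▒▒▒▒▒▒▒▒▒▒▒▒▒▒▒▒▒▒▒▒┃.........♣......┃ 
┃▒▒▒▒▒▒▒▒▒▒▒▒▒▒▒▒▒▒▒▒▒▒▒▒▒▒▒▒▒┃.......♣.♣♣♣....┃ 
┃▒▒▒▒┏━━━━━━━━━━━━━━━━━━━━━━━━━━━━━━━━━━━━┓....┃ 
┃▒▒▒▒┃ TabContainer                       ┃━━━━┛ 
┗━━━━┠────────────────────────────────────┨      
     ┃[report.csv]│ inventory.csv │ error.┃      
     ┃────────────────────────────────────┃      


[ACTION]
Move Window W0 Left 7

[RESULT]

┃ ImageViewer                 ┃         ┃        
┠─────────────────────────────┨─────────┨        
┃░░░░░░░░░░░░░░░░░░░░░░░░░░░░░┃.......~~┃        
┃░░░░░░░░░░░░░░░░░░░░░░░░░░░░░┃.........┃        
┃░░░░░░░░░░░░░░░░░░░░░░░░░░░░░┃.......~.┃        
┃░░░░░░░░░░░░░░░░░░░░░░░░░░░░░┃.........┃        
┃░░░░░░░░░░░░░░░░░░░░░░░░░░░░░┃.........┃        
┃░░░░░░░░░░░░░░░░░░░░░░░░░░░░░┃.........┃        
┃░░░░░░░░░░░░░░░░░░░░░░░░░░░░░┃.........┃        
┃▒▒▒▒▒▒▒▒▒▒▒▒▒▒▒▒▒▒▒▒▒▒▒▒▒▒▒▒▒┃.........┃        
┃▒▒▒▒▒▒▒▒▒▒▒▒▒▒▒▒▒▒▒▒▒▒▒▒▒▒▒▒▒┃..♣......┃        
┃▒▒▒▒▒▒▒▒▒▒▒▒▒▒▒▒▒▒▒▒▒▒▒▒▒▒▒▒▒┃..♣......┃        
┃▒▒▒▒▒▒▒▒▒▒▒▒▒▒▒▒▒▒▒▒▒▒▒▒▒▒▒▒▒┃♣.♣♣♣....┃        
┃▒▒▒▒┏━━━━━━━━━━━━━━━━━━━━━━━━━━━━━━━━━━━━┓      
┃▒▒▒▒┃ TabContainer                       ┃      
┗━━━━┠────────────────────────────────────┨      
     ┃[report.csv]│ inventory.csv │ error.┃      
     ┃────────────────────────────────────┃      


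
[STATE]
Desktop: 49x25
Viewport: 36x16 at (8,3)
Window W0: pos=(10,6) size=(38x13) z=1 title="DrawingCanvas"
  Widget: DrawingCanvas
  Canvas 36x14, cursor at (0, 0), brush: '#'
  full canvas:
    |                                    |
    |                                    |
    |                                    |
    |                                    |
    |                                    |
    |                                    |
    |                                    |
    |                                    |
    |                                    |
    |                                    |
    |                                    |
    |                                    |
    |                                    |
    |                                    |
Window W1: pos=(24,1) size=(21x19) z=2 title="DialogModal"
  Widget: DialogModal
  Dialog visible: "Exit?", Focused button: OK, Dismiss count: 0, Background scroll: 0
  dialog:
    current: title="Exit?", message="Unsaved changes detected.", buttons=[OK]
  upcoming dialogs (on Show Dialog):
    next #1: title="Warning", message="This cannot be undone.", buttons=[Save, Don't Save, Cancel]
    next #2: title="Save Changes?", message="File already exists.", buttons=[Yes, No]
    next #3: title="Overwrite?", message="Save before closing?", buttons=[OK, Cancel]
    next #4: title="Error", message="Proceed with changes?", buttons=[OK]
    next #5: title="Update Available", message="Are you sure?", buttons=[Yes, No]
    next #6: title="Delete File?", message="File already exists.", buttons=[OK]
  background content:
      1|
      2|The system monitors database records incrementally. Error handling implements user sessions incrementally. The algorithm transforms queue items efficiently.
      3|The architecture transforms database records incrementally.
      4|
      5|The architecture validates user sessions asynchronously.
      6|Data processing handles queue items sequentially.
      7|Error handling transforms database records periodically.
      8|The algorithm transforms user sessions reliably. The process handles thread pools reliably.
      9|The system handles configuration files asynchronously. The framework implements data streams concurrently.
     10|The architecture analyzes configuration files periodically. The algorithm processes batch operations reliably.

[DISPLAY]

                ┠───────────────────
                ┃                   
                ┃The system monitors
  ┏━━━━━━━━━━━━━┃The architecture tr
  ┃ DrawingCanva┃                   
  ┠─────────────┃The architecture va
  ┃+            ┃Da┌─────────────┐an
  ┃             ┃Er│    Exit?    │an
  ┃             ┃Th│Unsaved chang│ns
  ┃             ┃Th│     [OK]    │s 
  ┃             ┃Th└─────────────┘an
  ┃             ┃                   
  ┃             ┃                   
  ┃             ┃                   
  ┃             ┃                   
  ┗━━━━━━━━━━━━━┃                   


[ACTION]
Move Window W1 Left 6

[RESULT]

          ┠───────────────────┨     
          ┃                   ┃     
          ┃The system monitors┃     
  ┏━━━━━━━┃The architecture tr┃━━━━━
  ┃ Drawin┃                   ┃     
  ┠───────┃The architecture va┃─────
  ┃+      ┃Da┌─────────────┐an┃     
  ┃       ┃Er│    Exit?    │an┃     
  ┃       ┃Th│Unsaved chang│ns┃     
  ┃       ┃Th│     [OK]    │s ┃     
  ┃       ┃Th└─────────────┘an┃     
  ┃       ┃                   ┃     
  ┃       ┃                   ┃     
  ┃       ┃                   ┃     
  ┃       ┃                   ┃     
  ┗━━━━━━━┃                   ┃━━━━━


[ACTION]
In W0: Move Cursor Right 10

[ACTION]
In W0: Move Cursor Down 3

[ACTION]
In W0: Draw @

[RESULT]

          ┠───────────────────┨     
          ┃                   ┃     
          ┃The system monitors┃     
  ┏━━━━━━━┃The architecture tr┃━━━━━
  ┃ Drawin┃                   ┃     
  ┠───────┃The architecture va┃─────
  ┃       ┃Da┌─────────────┐an┃     
  ┃       ┃Er│    Exit?    │an┃     
  ┃       ┃Th│Unsaved chang│ns┃     
  ┃       ┃Th│     [OK]    │s ┃     
  ┃       ┃Th└─────────────┘an┃     
  ┃       ┃                   ┃     
  ┃       ┃                   ┃     
  ┃       ┃                   ┃     
  ┃       ┃                   ┃     
  ┗━━━━━━━┃                   ┃━━━━━
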